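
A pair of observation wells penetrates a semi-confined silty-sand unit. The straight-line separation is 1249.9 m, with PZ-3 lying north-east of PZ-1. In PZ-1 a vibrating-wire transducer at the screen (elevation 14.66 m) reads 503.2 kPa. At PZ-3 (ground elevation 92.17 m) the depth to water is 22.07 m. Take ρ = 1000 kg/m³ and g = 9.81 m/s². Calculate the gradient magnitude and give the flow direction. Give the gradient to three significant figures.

i ≈ 0.00332; groundwater flows toward the south-west

Pressure head at PZ-1: ψ = P/(ρg) = 503.2×1000 / (1000 × 9.81) = 51.29 m.
Total head at PZ-1: h = z + ψ = 14.66 + 51.29 = 65.95 m.
Total head at PZ-3: h = 92.17 − 22.07 = 70.10 m.
Head difference: h(PZ-1) − h(PZ-3) = 65.95 − 70.10 = -4.15 m.
Hydraulic gradient: i = |Δh| / L = 4.15 / 1249.9 = 0.00332.
Flow is from higher to lower head: from PZ-3 toward PZ-1, i.e. toward the south-west.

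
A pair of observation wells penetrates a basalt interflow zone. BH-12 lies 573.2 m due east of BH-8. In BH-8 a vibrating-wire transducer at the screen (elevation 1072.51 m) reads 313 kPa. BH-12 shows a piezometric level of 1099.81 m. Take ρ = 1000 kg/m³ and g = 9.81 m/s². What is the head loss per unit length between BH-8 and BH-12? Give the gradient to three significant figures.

Pressure head at BH-8: ψ = P/(ρg) = 313×1000 / (1000 × 9.81) = 31.91 m.
Total head at BH-8: h = z + ψ = 1072.51 + 31.91 = 1104.42 m.
Total head at BH-12: h = 1099.81 m (water level in the piezometer is the total head).
Head difference: h(BH-8) − h(BH-12) = 1104.42 − 1099.81 = 4.61 m.
Hydraulic gradient: i = |Δh| / L = 4.61 / 573.2 = 0.00804.

i ≈ 0.00804 m/m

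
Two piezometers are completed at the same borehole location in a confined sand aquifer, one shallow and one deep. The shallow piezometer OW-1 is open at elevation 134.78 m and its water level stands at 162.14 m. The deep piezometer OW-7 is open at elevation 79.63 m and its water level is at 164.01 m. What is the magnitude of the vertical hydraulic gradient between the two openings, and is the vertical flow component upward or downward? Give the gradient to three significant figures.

Total head at OW-1: h = 162.14 m (water level in the standpipe).
Total head at OW-7: h = 164.01 m.
Δh = h(OW-1) − h(OW-7) = 162.14 − 164.01 = -1.87 m.
Vertical separation Δz = 134.78 − 79.63 = 55.15 m.
|i_v| = |Δh| / Δz = 1.87 / 55.15 = 0.0339.
Head is higher in the deep piezometer, so vertical flow is upward (discharge condition).

|i_v| ≈ 0.0339; vertical flow is upward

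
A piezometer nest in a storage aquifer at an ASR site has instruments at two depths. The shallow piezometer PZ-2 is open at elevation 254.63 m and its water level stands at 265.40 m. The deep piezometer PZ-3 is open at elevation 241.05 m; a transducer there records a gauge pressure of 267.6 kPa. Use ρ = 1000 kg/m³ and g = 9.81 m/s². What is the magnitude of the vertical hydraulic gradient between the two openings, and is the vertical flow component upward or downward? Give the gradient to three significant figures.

Total head at PZ-2: h = 265.40 m (water level in the standpipe).
Pressure head at PZ-3: ψ = P/(ρg) = 267.6×1000 / (1000 × 9.81) = 27.28 m.
Total head at PZ-3: h = z + ψ = 241.05 + 27.28 = 268.33 m.
Δh = h(PZ-2) − h(PZ-3) = 265.40 − 268.33 = -2.93 m.
Vertical separation Δz = 254.63 − 241.05 = 13.58 m.
|i_v| = |Δh| / Δz = 2.93 / 13.58 = 0.216.
Head is higher in the deep piezometer, so vertical flow is upward (discharge condition).

|i_v| ≈ 0.216; vertical flow is upward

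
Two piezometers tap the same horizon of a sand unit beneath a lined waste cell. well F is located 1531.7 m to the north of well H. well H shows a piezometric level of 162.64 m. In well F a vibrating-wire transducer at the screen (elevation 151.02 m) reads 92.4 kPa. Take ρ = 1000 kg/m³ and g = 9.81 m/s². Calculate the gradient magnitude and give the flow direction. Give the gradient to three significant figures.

Total head at well H: h = 162.64 m (water level in the piezometer is the total head).
Pressure head at well F: ψ = P/(ρg) = 92.4×1000 / (1000 × 9.81) = 9.42 m.
Total head at well F: h = z + ψ = 151.02 + 9.42 = 160.44 m.
Head difference: h(well H) − h(well F) = 162.64 − 160.44 = 2.20 m.
Hydraulic gradient: i = |Δh| / L = 2.20 / 1531.7 = 0.00144.
Flow is from higher to lower head: from well H toward well F, i.e. toward the north.

i ≈ 0.00144; groundwater flows toward the north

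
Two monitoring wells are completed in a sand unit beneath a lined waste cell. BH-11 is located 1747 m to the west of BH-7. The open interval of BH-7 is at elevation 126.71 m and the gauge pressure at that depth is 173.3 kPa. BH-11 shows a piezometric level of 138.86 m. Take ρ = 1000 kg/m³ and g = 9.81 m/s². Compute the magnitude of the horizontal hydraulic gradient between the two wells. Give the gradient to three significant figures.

i ≈ 0.00316

Pressure head at BH-7: ψ = P/(ρg) = 173.3×1000 / (1000 × 9.81) = 17.67 m.
Total head at BH-7: h = z + ψ = 126.71 + 17.67 = 144.38 m.
Total head at BH-11: h = 138.86 m (water level in the piezometer is the total head).
Head difference: h(BH-7) − h(BH-11) = 144.38 − 138.86 = 5.52 m.
Hydraulic gradient: i = |Δh| / L = 5.52 / 1747 = 0.00316.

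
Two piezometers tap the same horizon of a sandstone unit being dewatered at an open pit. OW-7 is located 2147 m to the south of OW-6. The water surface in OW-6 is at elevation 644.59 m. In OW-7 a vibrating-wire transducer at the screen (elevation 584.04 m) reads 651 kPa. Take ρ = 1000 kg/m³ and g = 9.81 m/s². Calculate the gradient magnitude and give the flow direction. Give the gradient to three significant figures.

Total head at OW-6: h = 644.59 m (water level in the piezometer is the total head).
Pressure head at OW-7: ψ = P/(ρg) = 651×1000 / (1000 × 9.81) = 66.36 m.
Total head at OW-7: h = z + ψ = 584.04 + 66.36 = 650.40 m.
Head difference: h(OW-6) − h(OW-7) = 644.59 − 650.40 = -5.81 m.
Hydraulic gradient: i = |Δh| / L = 5.81 / 2147 = 0.00271.
Flow is from higher to lower head: from OW-7 toward OW-6, i.e. toward the north.

i ≈ 0.00271; groundwater flows toward the north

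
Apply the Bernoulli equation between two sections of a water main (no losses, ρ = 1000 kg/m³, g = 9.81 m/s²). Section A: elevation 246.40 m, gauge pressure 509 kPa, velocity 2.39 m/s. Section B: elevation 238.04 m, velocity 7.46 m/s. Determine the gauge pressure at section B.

P₂ ≈ 566 kPa

Pressure head at A: ψ₁ = P₁/(ρg) = 509×1000 / (1000 × 9.81) = 51.89 m.
Velocity heads: v₁²/2g = 2.39²/19.62 = 0.291 m; v₂²/2g = 7.46²/19.62 = 2.836 m.
Total head H = z₁ + ψ₁ + v₁²/2g = 246.40 + 51.89 + 0.291 = 298.58 m.
ψ₂ = H − z₂ − v₂²/2g = 298.58 − 238.04 − 2.836 = 57.70 m.
P₂ = ρgψ₂ = 1000 × 9.81 × 57.70 ≈ 566 kPa.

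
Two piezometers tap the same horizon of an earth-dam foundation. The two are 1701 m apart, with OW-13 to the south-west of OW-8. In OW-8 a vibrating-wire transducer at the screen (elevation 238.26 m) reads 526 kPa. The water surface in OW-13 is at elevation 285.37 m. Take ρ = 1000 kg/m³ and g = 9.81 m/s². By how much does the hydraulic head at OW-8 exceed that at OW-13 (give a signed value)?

Δh ≈ 6.51 m

Pressure head at OW-8: ψ = P/(ρg) = 526×1000 / (1000 × 9.81) = 53.62 m.
Total head at OW-8: h = z + ψ = 238.26 + 53.62 = 291.88 m.
Total head at OW-13: h = 285.37 m (water level in the piezometer is the total head).
Head difference: h(OW-8) − h(OW-13) = 291.88 − 285.37 = 6.51 m.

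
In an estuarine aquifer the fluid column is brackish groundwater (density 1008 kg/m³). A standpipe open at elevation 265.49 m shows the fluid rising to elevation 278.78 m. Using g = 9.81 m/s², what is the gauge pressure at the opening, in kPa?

P ≈ 131 kPa

Pressure head ψ = h − z = 278.78 − 265.49 = 13.29 m.
P = ρgψ = 1008 × 9.81 × 13.29 = 131418 Pa ≈ 131 kPa.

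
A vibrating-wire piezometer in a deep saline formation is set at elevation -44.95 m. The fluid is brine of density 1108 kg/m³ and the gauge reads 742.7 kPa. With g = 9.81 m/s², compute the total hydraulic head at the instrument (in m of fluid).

h ≈ 23.38 m

ψ = P/(ρg) = 742.7×1000 / (1108 × 9.81) = 68.33 m.
h = z + ψ = -44.95 + 68.33 = 23.38 m.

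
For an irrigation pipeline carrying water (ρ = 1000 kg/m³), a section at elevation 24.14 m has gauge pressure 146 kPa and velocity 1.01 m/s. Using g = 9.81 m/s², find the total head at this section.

h ≈ 39.07 m

Pressure head ψ = P/(ρg) = 146×1000 / (1000 × 9.81) = 14.88 m.
Velocity head = v²/(2g) = 1.01² / (2 × 9.81) = 0.052 m.
h = z + ψ + v²/(2g) = 24.14 + 14.88 + 0.052 = 39.07 m.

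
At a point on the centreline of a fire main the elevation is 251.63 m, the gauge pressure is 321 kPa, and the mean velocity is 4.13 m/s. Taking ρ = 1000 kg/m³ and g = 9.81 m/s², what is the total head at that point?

h ≈ 285.22 m

Pressure head ψ = P/(ρg) = 321×1000 / (1000 × 9.81) = 32.72 m.
Velocity head = v²/(2g) = 4.13² / (2 × 9.81) = 0.869 m.
h = z + ψ + v²/(2g) = 251.63 + 32.72 + 0.869 = 285.22 m.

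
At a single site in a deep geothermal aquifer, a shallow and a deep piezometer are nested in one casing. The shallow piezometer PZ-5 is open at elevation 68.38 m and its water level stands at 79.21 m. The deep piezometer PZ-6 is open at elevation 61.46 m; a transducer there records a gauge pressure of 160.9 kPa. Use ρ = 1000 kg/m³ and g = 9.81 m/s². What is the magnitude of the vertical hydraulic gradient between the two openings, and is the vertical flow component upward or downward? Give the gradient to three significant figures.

Total head at PZ-5: h = 79.21 m (water level in the standpipe).
Pressure head at PZ-6: ψ = P/(ρg) = 160.9×1000 / (1000 × 9.81) = 16.40 m.
Total head at PZ-6: h = z + ψ = 61.46 + 16.40 = 77.86 m.
Δh = h(PZ-5) − h(PZ-6) = 79.21 − 77.86 = 1.35 m.
Vertical separation Δz = 68.38 − 61.46 = 6.92 m.
|i_v| = |Δh| / Δz = 1.35 / 6.92 = 0.195.
Head is higher in the shallow piezometer, so vertical flow is downward (recharge condition).

|i_v| ≈ 0.195; vertical flow is downward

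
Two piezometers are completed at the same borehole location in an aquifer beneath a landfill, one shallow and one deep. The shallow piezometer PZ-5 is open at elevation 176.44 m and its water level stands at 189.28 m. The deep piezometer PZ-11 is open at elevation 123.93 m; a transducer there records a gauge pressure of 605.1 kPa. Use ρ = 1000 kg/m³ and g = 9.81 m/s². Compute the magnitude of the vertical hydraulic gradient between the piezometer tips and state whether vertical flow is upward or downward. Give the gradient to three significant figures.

|i_v| ≈ 0.0699; vertical flow is downward

Total head at PZ-5: h = 189.28 m (water level in the standpipe).
Pressure head at PZ-11: ψ = P/(ρg) = 605.1×1000 / (1000 × 9.81) = 61.68 m.
Total head at PZ-11: h = z + ψ = 123.93 + 61.68 = 185.61 m.
Δh = h(PZ-5) − h(PZ-11) = 189.28 − 185.61 = 3.67 m.
Vertical separation Δz = 176.44 − 123.93 = 52.51 m.
|i_v| = |Δh| / Δz = 3.67 / 52.51 = 0.0699.
Head is higher in the shallow piezometer, so vertical flow is downward (recharge condition).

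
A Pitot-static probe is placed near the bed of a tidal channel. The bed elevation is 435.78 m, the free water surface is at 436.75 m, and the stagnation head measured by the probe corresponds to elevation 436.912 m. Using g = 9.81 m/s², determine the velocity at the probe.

v ≈ 1.78 m/s

Near the bed, under hydrostatic conditions, the piezometric head (z + ψ) equals the free-surface elevation, 436.75 m.
Velocity head = total − piezometric = 436.912 − 436.75 = 0.162 m.
v = √(2g·h_v) = √(2 × 9.81 × 0.162) = 1.78 m/s.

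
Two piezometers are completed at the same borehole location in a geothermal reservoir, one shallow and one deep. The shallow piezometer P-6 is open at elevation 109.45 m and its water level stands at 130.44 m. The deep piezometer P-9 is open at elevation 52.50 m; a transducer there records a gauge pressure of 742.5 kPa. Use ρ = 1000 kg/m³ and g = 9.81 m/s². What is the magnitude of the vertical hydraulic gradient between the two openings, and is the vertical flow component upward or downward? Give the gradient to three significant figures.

Total head at P-6: h = 130.44 m (water level in the standpipe).
Pressure head at P-9: ψ = P/(ρg) = 742.5×1000 / (1000 × 9.81) = 75.69 m.
Total head at P-9: h = z + ψ = 52.50 + 75.69 = 128.19 m.
Δh = h(P-6) − h(P-9) = 130.44 − 128.19 = 2.25 m.
Vertical separation Δz = 109.45 − 52.50 = 56.95 m.
|i_v| = |Δh| / Δz = 2.25 / 56.95 = 0.0395.
Head is higher in the shallow piezometer, so vertical flow is downward (recharge condition).

|i_v| ≈ 0.0395; vertical flow is downward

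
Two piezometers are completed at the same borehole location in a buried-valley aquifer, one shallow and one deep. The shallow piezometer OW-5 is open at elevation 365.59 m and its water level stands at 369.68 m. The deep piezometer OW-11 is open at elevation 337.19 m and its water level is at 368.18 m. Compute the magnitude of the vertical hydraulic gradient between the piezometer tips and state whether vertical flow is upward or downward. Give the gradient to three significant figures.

Total head at OW-5: h = 369.68 m (water level in the standpipe).
Total head at OW-11: h = 368.18 m.
Δh = h(OW-5) − h(OW-11) = 369.68 − 368.18 = 1.50 m.
Vertical separation Δz = 365.59 − 337.19 = 28.40 m.
|i_v| = |Δh| / Δz = 1.50 / 28.40 = 0.0528.
Head is higher in the shallow piezometer, so vertical flow is downward (recharge condition).

|i_v| ≈ 0.0528; vertical flow is downward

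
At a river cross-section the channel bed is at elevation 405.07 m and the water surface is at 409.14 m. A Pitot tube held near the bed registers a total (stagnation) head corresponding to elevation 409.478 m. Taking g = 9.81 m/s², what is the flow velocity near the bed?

Near the bed, under hydrostatic conditions, the piezometric head (z + ψ) equals the free-surface elevation, 409.14 m.
Velocity head = total − piezometric = 409.478 − 409.14 = 0.338 m.
v = √(2g·h_v) = √(2 × 9.81 × 0.338) = 2.58 m/s.

v ≈ 2.58 m/s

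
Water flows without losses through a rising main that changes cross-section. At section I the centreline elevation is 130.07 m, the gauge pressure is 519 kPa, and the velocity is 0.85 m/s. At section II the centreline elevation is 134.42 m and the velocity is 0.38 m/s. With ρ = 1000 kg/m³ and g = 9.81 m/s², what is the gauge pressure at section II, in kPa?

P₂ ≈ 477 kPa

Pressure head at I: ψ₁ = P₁/(ρg) = 519×1000 / (1000 × 9.81) = 52.91 m.
Velocity heads: v₁²/2g = 0.85²/19.62 = 0.037 m; v₂²/2g = 0.38²/19.62 = 0.007 m.
Total head H = z₁ + ψ₁ + v₁²/2g = 130.07 + 52.91 + 0.037 = 183.02 m.
ψ₂ = H − z₂ − v₂²/2g = 183.02 − 134.42 − 0.007 = 48.59 m.
P₂ = ρgψ₂ = 1000 × 9.81 × 48.59 ≈ 477 kPa.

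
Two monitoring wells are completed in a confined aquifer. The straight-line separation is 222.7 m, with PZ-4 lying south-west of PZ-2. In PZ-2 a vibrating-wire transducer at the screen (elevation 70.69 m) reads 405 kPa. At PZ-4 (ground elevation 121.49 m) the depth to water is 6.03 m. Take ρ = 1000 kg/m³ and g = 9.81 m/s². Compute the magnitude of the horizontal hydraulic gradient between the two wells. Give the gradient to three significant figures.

Pressure head at PZ-2: ψ = P/(ρg) = 405×1000 / (1000 × 9.81) = 41.28 m.
Total head at PZ-2: h = z + ψ = 70.69 + 41.28 = 111.97 m.
Total head at PZ-4: h = 121.49 − 6.03 = 115.46 m.
Head difference: h(PZ-2) − h(PZ-4) = 111.97 − 115.46 = -3.49 m.
Hydraulic gradient: i = |Δh| / L = 3.49 / 222.7 = 0.0157.

i ≈ 0.0157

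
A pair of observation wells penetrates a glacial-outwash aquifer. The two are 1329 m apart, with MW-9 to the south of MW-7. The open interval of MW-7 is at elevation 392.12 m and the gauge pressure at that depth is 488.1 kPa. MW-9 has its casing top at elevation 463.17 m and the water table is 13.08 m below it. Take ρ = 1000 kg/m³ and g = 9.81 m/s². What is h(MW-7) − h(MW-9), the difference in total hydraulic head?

Δh ≈ -8.21 m

Pressure head at MW-7: ψ = P/(ρg) = 488.1×1000 / (1000 × 9.81) = 49.76 m.
Total head at MW-7: h = z + ψ = 392.12 + 49.76 = 441.88 m.
Total head at MW-9: h = 463.17 − 13.08 = 450.09 m.
Head difference: h(MW-7) − h(MW-9) = 441.88 − 450.09 = -8.21 m.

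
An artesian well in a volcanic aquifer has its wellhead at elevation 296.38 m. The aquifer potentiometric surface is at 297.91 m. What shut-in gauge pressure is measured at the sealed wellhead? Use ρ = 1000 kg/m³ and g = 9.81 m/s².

Head above the cap: Δh = 297.91 − 296.38 = 1.53 m.
P = ρgΔh = 1000 × 9.81 × 1.53 = 15009 Pa ≈ 15.0 kPa.

P ≈ 15.0 kPa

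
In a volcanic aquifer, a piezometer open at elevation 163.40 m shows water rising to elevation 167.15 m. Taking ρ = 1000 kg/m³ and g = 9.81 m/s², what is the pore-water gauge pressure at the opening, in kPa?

P ≈ 36.8 kPa

Pressure head ψ = h − z = 167.15 − 163.40 = 3.75 m.
P = ρgψ = 1000 × 9.81 × 3.75 = 36788 Pa ≈ 36.8 kPa.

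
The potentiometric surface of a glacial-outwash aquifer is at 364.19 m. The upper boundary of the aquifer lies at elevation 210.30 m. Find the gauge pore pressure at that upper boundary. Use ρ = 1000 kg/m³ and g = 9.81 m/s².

P ≈ 1510 kPa

Pressure head at the aquifer top: ψ = h − z = 364.19 − 210.30 = 153.89 m.
P = ρgψ = 1000 × 9.81 × 153.89 = 1509661 Pa ≈ 1510 kPa.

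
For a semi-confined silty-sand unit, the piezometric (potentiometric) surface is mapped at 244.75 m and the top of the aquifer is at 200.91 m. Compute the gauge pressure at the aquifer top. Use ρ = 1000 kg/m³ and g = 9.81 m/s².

Pressure head at the aquifer top: ψ = h − z = 244.75 − 200.91 = 43.84 m.
P = ρgψ = 1000 × 9.81 × 43.84 = 430070 Pa ≈ 430 kPa.

P ≈ 430 kPa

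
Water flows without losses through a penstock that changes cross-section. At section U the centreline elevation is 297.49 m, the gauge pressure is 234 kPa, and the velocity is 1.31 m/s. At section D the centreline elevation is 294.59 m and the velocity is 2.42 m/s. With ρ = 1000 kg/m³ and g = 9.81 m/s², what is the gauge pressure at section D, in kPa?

P₂ ≈ 260 kPa

Pressure head at U: ψ₁ = P₁/(ρg) = 234×1000 / (1000 × 9.81) = 23.85 m.
Velocity heads: v₁²/2g = 1.31²/19.62 = 0.087 m; v₂²/2g = 2.42²/19.62 = 0.298 m.
Total head H = z₁ + ψ₁ + v₁²/2g = 297.49 + 23.85 + 0.087 = 321.43 m.
ψ₂ = H − z₂ − v₂²/2g = 321.43 − 294.59 − 0.298 = 26.54 m.
P₂ = ρgψ₂ = 1000 × 9.81 × 26.54 ≈ 260 kPa.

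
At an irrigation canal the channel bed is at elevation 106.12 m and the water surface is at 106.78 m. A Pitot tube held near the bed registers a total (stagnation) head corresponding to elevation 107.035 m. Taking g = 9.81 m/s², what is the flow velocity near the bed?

Near the bed, under hydrostatic conditions, the piezometric head (z + ψ) equals the free-surface elevation, 106.78 m.
Velocity head = total − piezometric = 107.035 − 106.78 = 0.255 m.
v = √(2g·h_v) = √(2 × 9.81 × 0.255) = 2.24 m/s.

v ≈ 2.24 m/s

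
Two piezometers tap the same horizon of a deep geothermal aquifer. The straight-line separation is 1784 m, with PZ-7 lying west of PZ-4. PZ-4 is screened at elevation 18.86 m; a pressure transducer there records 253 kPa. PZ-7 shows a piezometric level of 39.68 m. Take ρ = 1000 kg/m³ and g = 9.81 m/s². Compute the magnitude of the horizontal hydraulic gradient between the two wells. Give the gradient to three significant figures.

i ≈ 0.00279

Pressure head at PZ-4: ψ = P/(ρg) = 253×1000 / (1000 × 9.81) = 25.79 m.
Total head at PZ-4: h = z + ψ = 18.86 + 25.79 = 44.65 m.
Total head at PZ-7: h = 39.68 m (water level in the piezometer is the total head).
Head difference: h(PZ-4) − h(PZ-7) = 44.65 − 39.68 = 4.97 m.
Hydraulic gradient: i = |Δh| / L = 4.97 / 1784 = 0.00279.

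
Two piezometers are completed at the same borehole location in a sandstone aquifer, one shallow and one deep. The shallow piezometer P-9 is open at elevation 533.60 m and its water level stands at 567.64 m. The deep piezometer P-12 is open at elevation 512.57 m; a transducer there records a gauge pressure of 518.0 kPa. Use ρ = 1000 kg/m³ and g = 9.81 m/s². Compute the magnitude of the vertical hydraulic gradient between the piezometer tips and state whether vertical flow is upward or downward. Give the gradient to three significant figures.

|i_v| ≈ 0.108; vertical flow is downward

Total head at P-9: h = 567.64 m (water level in the standpipe).
Pressure head at P-12: ψ = P/(ρg) = 518.0×1000 / (1000 × 9.81) = 52.80 m.
Total head at P-12: h = z + ψ = 512.57 + 52.80 = 565.37 m.
Δh = h(P-9) − h(P-12) = 567.64 − 565.37 = 2.27 m.
Vertical separation Δz = 533.60 − 512.57 = 21.03 m.
|i_v| = |Δh| / Δz = 2.27 / 21.03 = 0.108.
Head is higher in the shallow piezometer, so vertical flow is downward (recharge condition).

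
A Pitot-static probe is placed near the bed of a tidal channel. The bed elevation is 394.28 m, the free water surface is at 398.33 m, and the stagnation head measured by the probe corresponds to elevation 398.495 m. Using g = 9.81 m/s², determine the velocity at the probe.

Near the bed, under hydrostatic conditions, the piezometric head (z + ψ) equals the free-surface elevation, 398.33 m.
Velocity head = total − piezometric = 398.495 − 398.33 = 0.165 m.
v = √(2g·h_v) = √(2 × 9.81 × 0.165) = 1.80 m/s.

v ≈ 1.80 m/s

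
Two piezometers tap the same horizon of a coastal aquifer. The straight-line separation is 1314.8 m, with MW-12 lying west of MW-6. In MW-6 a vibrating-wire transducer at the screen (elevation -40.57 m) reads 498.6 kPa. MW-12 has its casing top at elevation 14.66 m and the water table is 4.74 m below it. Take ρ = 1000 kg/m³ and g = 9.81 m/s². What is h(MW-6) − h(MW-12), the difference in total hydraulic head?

Δh ≈ 0.34 m

Pressure head at MW-6: ψ = P/(ρg) = 498.6×1000 / (1000 × 9.81) = 50.83 m.
Total head at MW-6: h = z + ψ = -40.57 + 50.83 = 10.26 m.
Total head at MW-12: h = 14.66 − 4.74 = 9.92 m.
Head difference: h(MW-6) − h(MW-12) = 10.26 − 9.92 = 0.34 m.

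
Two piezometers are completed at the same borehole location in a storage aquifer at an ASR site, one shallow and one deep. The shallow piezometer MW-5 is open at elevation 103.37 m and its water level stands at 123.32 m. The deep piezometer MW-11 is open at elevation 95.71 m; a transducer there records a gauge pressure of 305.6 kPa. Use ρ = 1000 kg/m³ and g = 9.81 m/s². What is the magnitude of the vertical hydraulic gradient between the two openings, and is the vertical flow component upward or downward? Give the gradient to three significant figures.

Total head at MW-5: h = 123.32 m (water level in the standpipe).
Pressure head at MW-11: ψ = P/(ρg) = 305.6×1000 / (1000 × 9.81) = 31.15 m.
Total head at MW-11: h = z + ψ = 95.71 + 31.15 = 126.86 m.
Δh = h(MW-5) − h(MW-11) = 123.32 − 126.86 = -3.54 m.
Vertical separation Δz = 103.37 − 95.71 = 7.66 m.
|i_v| = |Δh| / Δz = 3.54 / 7.66 = 0.462.
Head is higher in the deep piezometer, so vertical flow is upward (discharge condition).

|i_v| ≈ 0.462; vertical flow is upward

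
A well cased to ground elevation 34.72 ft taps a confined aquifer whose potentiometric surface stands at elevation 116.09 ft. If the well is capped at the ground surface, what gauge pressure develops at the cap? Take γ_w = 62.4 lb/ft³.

Head above the cap: Δh = 116.09 − 34.72 = 81.37 ft.
P = γΔh/144 = 62.4 × 81.37 / 144 = 35.3 psi.

P ≈ 35.3 psi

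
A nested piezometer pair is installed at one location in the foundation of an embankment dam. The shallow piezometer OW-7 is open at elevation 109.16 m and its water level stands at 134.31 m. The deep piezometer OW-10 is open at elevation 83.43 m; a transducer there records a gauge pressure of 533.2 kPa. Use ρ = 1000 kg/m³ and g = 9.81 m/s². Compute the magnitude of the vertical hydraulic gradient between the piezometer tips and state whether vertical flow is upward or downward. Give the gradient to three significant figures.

Total head at OW-7: h = 134.31 m (water level in the standpipe).
Pressure head at OW-10: ψ = P/(ρg) = 533.2×1000 / (1000 × 9.81) = 54.35 m.
Total head at OW-10: h = z + ψ = 83.43 + 54.35 = 137.78 m.
Δh = h(OW-7) − h(OW-10) = 134.31 − 137.78 = -3.47 m.
Vertical separation Δz = 109.16 − 83.43 = 25.73 m.
|i_v| = |Δh| / Δz = 3.47 / 25.73 = 0.135.
Head is higher in the deep piezometer, so vertical flow is upward (discharge condition).

|i_v| ≈ 0.135; vertical flow is upward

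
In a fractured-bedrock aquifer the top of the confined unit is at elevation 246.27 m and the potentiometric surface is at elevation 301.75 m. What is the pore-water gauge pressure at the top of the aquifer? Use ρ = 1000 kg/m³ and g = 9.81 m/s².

Pressure head at the aquifer top: ψ = h − z = 301.75 − 246.27 = 55.48 m.
P = ρgψ = 1000 × 9.81 × 55.48 = 544259 Pa ≈ 544 kPa.

P ≈ 544 kPa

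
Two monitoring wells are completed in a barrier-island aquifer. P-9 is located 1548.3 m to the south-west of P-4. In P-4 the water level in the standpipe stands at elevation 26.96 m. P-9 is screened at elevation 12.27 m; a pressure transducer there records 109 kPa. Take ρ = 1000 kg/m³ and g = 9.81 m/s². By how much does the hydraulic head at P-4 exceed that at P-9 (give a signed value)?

Total head at P-4: h = 26.96 m (water level in the piezometer is the total head).
Pressure head at P-9: ψ = P/(ρg) = 109×1000 / (1000 × 9.81) = 11.11 m.
Total head at P-9: h = z + ψ = 12.27 + 11.11 = 23.38 m.
Head difference: h(P-4) − h(P-9) = 26.96 − 23.38 = 3.58 m.

Δh ≈ 3.58 m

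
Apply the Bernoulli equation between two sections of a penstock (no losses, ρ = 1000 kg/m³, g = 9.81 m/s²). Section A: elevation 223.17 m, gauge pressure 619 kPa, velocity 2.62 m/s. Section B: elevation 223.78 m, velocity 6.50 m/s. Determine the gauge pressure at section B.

P₂ ≈ 595 kPa

Pressure head at A: ψ₁ = P₁/(ρg) = 619×1000 / (1000 × 9.81) = 63.10 m.
Velocity heads: v₁²/2g = 2.62²/19.62 = 0.350 m; v₂²/2g = 6.50²/19.62 = 2.153 m.
Total head H = z₁ + ψ₁ + v₁²/2g = 223.17 + 63.10 + 0.350 = 286.62 m.
ψ₂ = H − z₂ − v₂²/2g = 286.62 − 223.78 − 2.153 = 60.69 m.
P₂ = ρgψ₂ = 1000 × 9.81 × 60.69 ≈ 595 kPa.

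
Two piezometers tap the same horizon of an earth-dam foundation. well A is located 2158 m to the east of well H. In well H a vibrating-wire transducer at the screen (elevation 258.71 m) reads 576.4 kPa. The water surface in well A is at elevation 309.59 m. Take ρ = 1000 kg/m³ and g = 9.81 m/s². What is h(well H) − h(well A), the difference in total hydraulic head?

Pressure head at well H: ψ = P/(ρg) = 576.4×1000 / (1000 × 9.81) = 58.76 m.
Total head at well H: h = z + ψ = 258.71 + 58.76 = 317.47 m.
Total head at well A: h = 309.59 m (water level in the piezometer is the total head).
Head difference: h(well H) − h(well A) = 317.47 − 309.59 = 7.88 m.

Δh ≈ 7.88 m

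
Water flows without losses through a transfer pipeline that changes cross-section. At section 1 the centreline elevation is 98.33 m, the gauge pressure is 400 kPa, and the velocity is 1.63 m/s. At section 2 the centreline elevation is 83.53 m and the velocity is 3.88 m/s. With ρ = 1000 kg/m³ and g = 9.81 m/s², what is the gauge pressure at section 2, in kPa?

P₂ ≈ 539 kPa

Pressure head at 1: ψ₁ = P₁/(ρg) = 400×1000 / (1000 × 9.81) = 40.77 m.
Velocity heads: v₁²/2g = 1.63²/19.62 = 0.135 m; v₂²/2g = 3.88²/19.62 = 0.767 m.
Total head H = z₁ + ψ₁ + v₁²/2g = 98.33 + 40.77 + 0.135 = 139.23 m.
ψ₂ = H − z₂ − v₂²/2g = 139.23 − 83.53 − 0.767 = 54.93 m.
P₂ = ρgψ₂ = 1000 × 9.81 × 54.93 ≈ 539 kPa.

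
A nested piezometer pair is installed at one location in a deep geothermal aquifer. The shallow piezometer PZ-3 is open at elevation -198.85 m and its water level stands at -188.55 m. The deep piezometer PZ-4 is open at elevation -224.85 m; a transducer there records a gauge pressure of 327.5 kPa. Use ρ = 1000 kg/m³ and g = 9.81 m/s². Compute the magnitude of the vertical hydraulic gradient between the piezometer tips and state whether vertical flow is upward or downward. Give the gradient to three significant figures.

Total head at PZ-3: h = -188.55 m (water level in the standpipe).
Pressure head at PZ-4: ψ = P/(ρg) = 327.5×1000 / (1000 × 9.81) = 33.38 m.
Total head at PZ-4: h = z + ψ = -224.85 + 33.38 = -191.47 m.
Δh = h(PZ-3) − h(PZ-4) = -188.55 − (-191.47) = 2.92 m.
Vertical separation Δz = -198.85 − (-224.85) = 26.00 m.
|i_v| = |Δh| / Δz = 2.92 / 26.00 = 0.112.
Head is higher in the shallow piezometer, so vertical flow is downward (recharge condition).

|i_v| ≈ 0.112; vertical flow is downward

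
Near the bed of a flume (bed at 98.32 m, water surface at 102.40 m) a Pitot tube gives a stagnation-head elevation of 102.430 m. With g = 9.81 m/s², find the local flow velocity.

Near the bed, under hydrostatic conditions, the piezometric head (z + ψ) equals the free-surface elevation, 102.40 m.
Velocity head = total − piezometric = 102.430 − 102.40 = 0.030 m.
v = √(2g·h_v) = √(2 × 9.81 × 0.030) = 0.767 m/s.

v ≈ 0.767 m/s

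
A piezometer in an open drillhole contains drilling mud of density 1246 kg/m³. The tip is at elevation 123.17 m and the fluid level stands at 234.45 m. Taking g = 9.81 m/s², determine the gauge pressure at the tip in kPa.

Pressure head ψ = h − z = 234.45 − 123.17 = 111.28 m.
P = ρgψ = 1246 × 9.81 × 111.28 = 1360204 Pa ≈ 1360 kPa.

P ≈ 1360 kPa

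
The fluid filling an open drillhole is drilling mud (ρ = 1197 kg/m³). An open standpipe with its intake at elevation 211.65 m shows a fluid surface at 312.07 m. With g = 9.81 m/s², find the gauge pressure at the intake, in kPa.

Pressure head ψ = h − z = 312.07 − 211.65 = 100.42 m.
P = ρgψ = 1197 × 9.81 × 100.42 = 1179189 Pa ≈ 1180 kPa.

P ≈ 1180 kPa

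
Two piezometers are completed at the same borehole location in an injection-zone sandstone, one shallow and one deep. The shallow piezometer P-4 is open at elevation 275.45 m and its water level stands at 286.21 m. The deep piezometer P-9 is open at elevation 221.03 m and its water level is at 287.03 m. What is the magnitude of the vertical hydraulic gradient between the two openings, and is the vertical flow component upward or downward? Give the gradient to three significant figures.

Total head at P-4: h = 286.21 m (water level in the standpipe).
Total head at P-9: h = 287.03 m.
Δh = h(P-4) − h(P-9) = 286.21 − 287.03 = -0.82 m.
Vertical separation Δz = 275.45 − 221.03 = 54.42 m.
|i_v| = |Δh| / Δz = 0.82 / 54.42 = 0.0151.
Head is higher in the deep piezometer, so vertical flow is upward (discharge condition).

|i_v| ≈ 0.0151; vertical flow is upward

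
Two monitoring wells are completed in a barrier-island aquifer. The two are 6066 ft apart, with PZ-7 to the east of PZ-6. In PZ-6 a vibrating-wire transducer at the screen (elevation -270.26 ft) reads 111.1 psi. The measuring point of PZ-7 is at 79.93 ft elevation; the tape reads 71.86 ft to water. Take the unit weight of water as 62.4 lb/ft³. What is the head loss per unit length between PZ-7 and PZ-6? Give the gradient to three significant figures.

Pressure head at PZ-6: ψ = 144·P/γ = 144 × 111.1 / 62.4 = 256.38 ft.
Total head at PZ-6: h = z + ψ = -270.26 + 256.38 = -13.88 ft.
Total head at PZ-7: h = 79.93 − 71.86 = 8.07 ft.
Head difference: h(PZ-6) − h(PZ-7) = -13.88 − 8.07 = -21.95 ft.
Hydraulic gradient: i = |Δh| / L = 21.95 / 6066 = 0.00362.

i ≈ 0.00362 ft/ft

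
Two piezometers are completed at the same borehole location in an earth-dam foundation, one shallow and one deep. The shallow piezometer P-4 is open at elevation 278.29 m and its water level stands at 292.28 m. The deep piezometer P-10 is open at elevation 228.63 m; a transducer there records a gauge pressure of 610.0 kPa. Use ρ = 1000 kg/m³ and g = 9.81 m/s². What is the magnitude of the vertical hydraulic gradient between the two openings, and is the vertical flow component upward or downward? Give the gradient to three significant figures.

Total head at P-4: h = 292.28 m (water level in the standpipe).
Pressure head at P-10: ψ = P/(ρg) = 610.0×1000 / (1000 × 9.81) = 62.18 m.
Total head at P-10: h = z + ψ = 228.63 + 62.18 = 290.81 m.
Δh = h(P-4) − h(P-10) = 292.28 − 290.81 = 1.47 m.
Vertical separation Δz = 278.29 − 228.63 = 49.66 m.
|i_v| = |Δh| / Δz = 1.47 / 49.66 = 0.0296.
Head is higher in the shallow piezometer, so vertical flow is downward (recharge condition).

|i_v| ≈ 0.0296; vertical flow is downward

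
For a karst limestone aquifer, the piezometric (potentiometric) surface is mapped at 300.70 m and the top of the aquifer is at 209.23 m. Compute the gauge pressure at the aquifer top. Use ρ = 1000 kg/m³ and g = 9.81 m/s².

P ≈ 897 kPa

Pressure head at the aquifer top: ψ = h − z = 300.70 − 209.23 = 91.47 m.
P = ρgψ = 1000 × 9.81 × 91.47 = 897321 Pa ≈ 897 kPa.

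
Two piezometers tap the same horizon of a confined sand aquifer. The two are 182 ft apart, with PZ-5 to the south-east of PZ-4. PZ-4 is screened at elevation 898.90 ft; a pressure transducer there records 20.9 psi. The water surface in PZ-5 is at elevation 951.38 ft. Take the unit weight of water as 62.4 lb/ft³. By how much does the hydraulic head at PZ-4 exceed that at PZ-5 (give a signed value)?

Δh ≈ -4.25 ft

Pressure head at PZ-4: ψ = 144·P/γ = 144 × 20.9 / 62.4 = 48.23 ft.
Total head at PZ-4: h = z + ψ = 898.90 + 48.23 = 947.13 ft.
Total head at PZ-5: h = 951.38 ft (water level in the piezometer is the total head).
Head difference: h(PZ-4) − h(PZ-5) = 947.13 − 951.38 = -4.25 ft.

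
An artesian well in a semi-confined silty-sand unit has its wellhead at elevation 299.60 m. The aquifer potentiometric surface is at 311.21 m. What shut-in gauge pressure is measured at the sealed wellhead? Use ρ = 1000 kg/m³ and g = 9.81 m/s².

P ≈ 114 kPa

Head above the cap: Δh = 311.21 − 299.60 = 11.61 m.
P = ρgΔh = 1000 × 9.81 × 11.61 = 113894 Pa ≈ 114 kPa.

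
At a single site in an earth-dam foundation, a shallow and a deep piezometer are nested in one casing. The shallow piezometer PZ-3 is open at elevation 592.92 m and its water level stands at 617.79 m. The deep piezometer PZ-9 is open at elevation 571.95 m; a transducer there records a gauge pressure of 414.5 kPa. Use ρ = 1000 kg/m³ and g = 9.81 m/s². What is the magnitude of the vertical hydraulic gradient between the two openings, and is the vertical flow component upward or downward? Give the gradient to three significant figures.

|i_v| ≈ 0.171; vertical flow is downward

Total head at PZ-3: h = 617.79 m (water level in the standpipe).
Pressure head at PZ-9: ψ = P/(ρg) = 414.5×1000 / (1000 × 9.81) = 42.25 m.
Total head at PZ-9: h = z + ψ = 571.95 + 42.25 = 614.20 m.
Δh = h(PZ-3) − h(PZ-9) = 617.79 − 614.20 = 3.59 m.
Vertical separation Δz = 592.92 − 571.95 = 20.97 m.
|i_v| = |Δh| / Δz = 3.59 / 20.97 = 0.171.
Head is higher in the shallow piezometer, so vertical flow is downward (recharge condition).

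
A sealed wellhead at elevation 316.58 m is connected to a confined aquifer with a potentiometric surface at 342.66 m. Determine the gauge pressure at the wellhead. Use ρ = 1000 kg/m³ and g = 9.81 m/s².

P ≈ 256 kPa

Head above the cap: Δh = 342.66 − 316.58 = 26.08 m.
P = ρgΔh = 1000 × 9.81 × 26.08 = 255845 Pa ≈ 256 kPa.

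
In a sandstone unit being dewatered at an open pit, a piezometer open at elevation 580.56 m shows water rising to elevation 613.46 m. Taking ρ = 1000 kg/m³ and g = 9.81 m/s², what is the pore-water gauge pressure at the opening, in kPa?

Pressure head ψ = h − z = 613.46 − 580.56 = 32.90 m.
P = ρgψ = 1000 × 9.81 × 32.90 = 322749 Pa ≈ 323 kPa.

P ≈ 323 kPa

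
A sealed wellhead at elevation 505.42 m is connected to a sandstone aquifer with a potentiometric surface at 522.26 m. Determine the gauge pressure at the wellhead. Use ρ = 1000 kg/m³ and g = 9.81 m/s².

Head above the cap: Δh = 522.26 − 505.42 = 16.84 m.
P = ρgΔh = 1000 × 9.81 × 16.84 = 165200 Pa ≈ 165 kPa.

P ≈ 165 kPa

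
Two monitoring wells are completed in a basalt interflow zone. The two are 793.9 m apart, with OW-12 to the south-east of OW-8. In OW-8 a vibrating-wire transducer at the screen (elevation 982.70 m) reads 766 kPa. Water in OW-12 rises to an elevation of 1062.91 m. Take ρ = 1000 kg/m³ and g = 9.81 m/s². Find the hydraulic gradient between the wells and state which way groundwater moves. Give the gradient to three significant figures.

i ≈ 0.00268; groundwater flows toward the north-west

Pressure head at OW-8: ψ = P/(ρg) = 766×1000 / (1000 × 9.81) = 78.08 m.
Total head at OW-8: h = z + ψ = 982.70 + 78.08 = 1060.78 m.
Total head at OW-12: h = 1062.91 m (water level in the piezometer is the total head).
Head difference: h(OW-8) − h(OW-12) = 1060.78 − 1062.91 = -2.13 m.
Hydraulic gradient: i = |Δh| / L = 2.13 / 793.9 = 0.00268.
Flow is from higher to lower head: from OW-12 toward OW-8, i.e. toward the north-west.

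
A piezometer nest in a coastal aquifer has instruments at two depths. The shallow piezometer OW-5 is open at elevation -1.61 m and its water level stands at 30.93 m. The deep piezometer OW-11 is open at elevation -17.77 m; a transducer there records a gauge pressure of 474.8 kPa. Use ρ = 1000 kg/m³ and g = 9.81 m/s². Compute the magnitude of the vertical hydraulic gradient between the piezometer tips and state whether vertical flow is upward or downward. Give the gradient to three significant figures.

|i_v| ≈ 0.0186; vertical flow is downward

Total head at OW-5: h = 30.93 m (water level in the standpipe).
Pressure head at OW-11: ψ = P/(ρg) = 474.8×1000 / (1000 × 9.81) = 48.40 m.
Total head at OW-11: h = z + ψ = -17.77 + 48.40 = 30.63 m.
Δh = h(OW-5) − h(OW-11) = 30.93 − 30.63 = 0.30 m.
Vertical separation Δz = -1.61 − (-17.77) = 16.16 m.
|i_v| = |Δh| / Δz = 0.30 / 16.16 = 0.0186.
Head is higher in the shallow piezometer, so vertical flow is downward (recharge condition).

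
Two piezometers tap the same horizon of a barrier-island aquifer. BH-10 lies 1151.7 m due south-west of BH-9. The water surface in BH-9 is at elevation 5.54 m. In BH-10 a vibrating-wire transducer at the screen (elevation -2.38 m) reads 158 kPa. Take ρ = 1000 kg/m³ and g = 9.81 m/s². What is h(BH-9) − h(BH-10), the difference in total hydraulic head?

Δh ≈ -8.19 m

Total head at BH-9: h = 5.54 m (water level in the piezometer is the total head).
Pressure head at BH-10: ψ = P/(ρg) = 158×1000 / (1000 × 9.81) = 16.11 m.
Total head at BH-10: h = z + ψ = -2.38 + 16.11 = 13.73 m.
Head difference: h(BH-9) − h(BH-10) = 5.54 − 13.73 = -8.19 m.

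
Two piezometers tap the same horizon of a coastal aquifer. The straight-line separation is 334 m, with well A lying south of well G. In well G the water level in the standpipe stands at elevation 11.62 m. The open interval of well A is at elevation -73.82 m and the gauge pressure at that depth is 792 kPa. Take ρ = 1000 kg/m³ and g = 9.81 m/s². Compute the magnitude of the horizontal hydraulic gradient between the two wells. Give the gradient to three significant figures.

Total head at well G: h = 11.62 m (water level in the piezometer is the total head).
Pressure head at well A: ψ = P/(ρg) = 792×1000 / (1000 × 9.81) = 80.73 m.
Total head at well A: h = z + ψ = -73.82 + 80.73 = 6.91 m.
Head difference: h(well G) − h(well A) = 11.62 − 6.91 = 4.71 m.
Hydraulic gradient: i = |Δh| / L = 4.71 / 334 = 0.0141.

i ≈ 0.0141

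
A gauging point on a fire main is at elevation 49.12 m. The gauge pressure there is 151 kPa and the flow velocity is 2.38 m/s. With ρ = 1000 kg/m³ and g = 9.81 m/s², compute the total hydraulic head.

Pressure head ψ = P/(ρg) = 151×1000 / (1000 × 9.81) = 15.39 m.
Velocity head = v²/(2g) = 2.38² / (2 × 9.81) = 0.289 m.
h = z + ψ + v²/(2g) = 49.12 + 15.39 + 0.289 = 64.80 m.

h ≈ 64.80 m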